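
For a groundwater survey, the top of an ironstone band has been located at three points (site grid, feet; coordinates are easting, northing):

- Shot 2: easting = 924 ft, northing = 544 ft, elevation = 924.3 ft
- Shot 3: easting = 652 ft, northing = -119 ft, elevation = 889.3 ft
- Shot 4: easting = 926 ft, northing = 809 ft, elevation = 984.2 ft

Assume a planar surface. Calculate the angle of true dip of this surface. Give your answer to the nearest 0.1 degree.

26.0°

Two edge vectors: Shot 2→Shot 3 = (-272, -663, -35), Shot 2→Shot 4 = (2, 265, 59.9).
Normal n = (Shot 2→Shot 3) × (Shot 2→Shot 4) = (-30438.7, 16222.8, -70754).
So ∂z/∂easting = −n_x/n_z = −0.43020 and ∂z/∂northing = −n_y/n_z = 0.22928.
Gradient magnitude |∇z| = √(a² + b²) = √(0.18508 + 0.05257) = 0.48749.
True dip = arctan(0.48749) = 26.0°, dipping toward ESE (azimuth ≈ 118°).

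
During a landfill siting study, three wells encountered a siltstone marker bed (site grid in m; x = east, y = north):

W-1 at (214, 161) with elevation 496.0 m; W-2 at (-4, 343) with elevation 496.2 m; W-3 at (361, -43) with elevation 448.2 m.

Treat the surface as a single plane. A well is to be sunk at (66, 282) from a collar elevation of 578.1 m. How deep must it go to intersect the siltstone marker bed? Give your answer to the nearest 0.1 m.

Two edge vectors: W-1→W-2 = (-218, 182, 0.2), W-1→W-3 = (147, -204, -47.8).
Normal n = (W-1→W-2) × (W-1→W-3) = (-8658.8, -10391, 17718).
So ∂z/∂x = −n_x/n_z = 0.48870 and ∂z/∂y = −n_y/n_z = 0.58647.
Intercept c from W-1: 496 − 104.58 − 94.42 = 297.00.
At (66, 282): z_contact = 32.25 + 165.38 + 297.00 = 494.63 m.
Depth below ground = 578.1 − 494.63 = 83.5 m.

83.5 m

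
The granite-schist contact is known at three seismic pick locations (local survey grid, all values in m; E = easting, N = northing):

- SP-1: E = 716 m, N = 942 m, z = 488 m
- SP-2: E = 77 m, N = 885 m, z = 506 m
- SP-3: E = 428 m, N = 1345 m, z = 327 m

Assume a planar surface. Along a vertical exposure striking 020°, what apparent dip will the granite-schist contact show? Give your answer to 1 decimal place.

20.2°

Let the plane be z = a·E + b·N + c.
SP-2−SP-1: −639a − 57b = 18;  SP-3−SP-1: −288a + 403b = −161.
Solving gives a = 0.00702, b = −0.39449.
Unit vector along 020° is (sin 20°, cos 20°) = (0.3420, 0.9397).
Slope in that direction = a·(0.3420) + b·(0.9397) = −0.36830.
Apparent dip = arctan|0.36830| = 20.2° (true dip is 21.5°, so apparent ≤ true as expected).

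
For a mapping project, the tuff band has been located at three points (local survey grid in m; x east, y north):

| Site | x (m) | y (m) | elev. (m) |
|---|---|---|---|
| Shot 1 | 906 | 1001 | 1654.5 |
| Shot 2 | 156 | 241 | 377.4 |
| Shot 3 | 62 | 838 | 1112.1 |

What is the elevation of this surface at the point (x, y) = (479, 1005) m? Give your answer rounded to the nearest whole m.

1492 m

Let the plane be z = a·x + b·y + c.
Shot 2−Shot 1: −750a − 760b = −1277.1;  Shot 3−Shot 1: −844a − 163b = −542.4.
Solving gives a = 0.39303, b = 1.29254.
Then c = 1654.5 − a·906 − b·1001 = 4.59.
At (479, 1005): z = 188.3 + 1299.0 + 4.59 = 1491.8 m.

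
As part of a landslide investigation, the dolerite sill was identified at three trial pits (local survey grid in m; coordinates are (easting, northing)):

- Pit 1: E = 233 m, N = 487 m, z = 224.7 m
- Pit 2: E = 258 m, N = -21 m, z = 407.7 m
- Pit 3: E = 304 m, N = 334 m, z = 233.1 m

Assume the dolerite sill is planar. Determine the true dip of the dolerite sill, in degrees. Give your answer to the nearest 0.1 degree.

Two edge vectors: Pit 1→Pit 2 = (25, -508, 183), Pit 1→Pit 3 = (71, -153, 8.4).
Normal n = (Pit 1→Pit 2) × (Pit 1→Pit 3) = (23731.8, 12783, 32243).
So ∂z/∂E = −n_x/n_z = −0.73603 and ∂z/∂N = −n_y/n_z = −0.39646.
Gradient magnitude |∇z| = √(a² + b²) = √(0.54174 + 0.15718) = 0.83601.
True dip = arctan(0.83601) = 39.9°, dipping toward ENE (azimuth ≈ 062°).

39.9°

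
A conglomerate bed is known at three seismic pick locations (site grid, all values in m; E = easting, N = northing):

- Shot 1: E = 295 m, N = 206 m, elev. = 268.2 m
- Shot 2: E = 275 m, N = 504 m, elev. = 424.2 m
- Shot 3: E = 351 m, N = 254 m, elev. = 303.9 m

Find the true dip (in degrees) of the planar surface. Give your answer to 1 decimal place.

Let the plane be z = a·E + b·N + c.
Shot 2−Shot 1: −20a + 298b = 156;  Shot 3−Shot 1: 56a + 48b = 35.7.
Solving gives a = 0.17852, b = 0.53547.
Gradient magnitude |∇z| = √(a² + b²) = √(0.03187 + 0.28673) = 0.56445.
True dip = arctan(0.56445) = 29.4°, dipping toward SSW (azimuth ≈ 198°).

29.4°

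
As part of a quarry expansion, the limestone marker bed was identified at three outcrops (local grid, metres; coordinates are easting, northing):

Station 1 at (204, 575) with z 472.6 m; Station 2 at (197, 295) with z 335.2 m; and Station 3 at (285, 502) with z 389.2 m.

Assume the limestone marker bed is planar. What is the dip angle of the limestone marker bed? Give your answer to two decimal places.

Let the plane be z = a·easting + b·northing + c.
Station 2−Station 1: −7a − 280b = −137.4;  Station 3−Station 1: 81a − 73b = −83.4.
Solving gives a = −0.57444, b = 0.50508.
Gradient magnitude |∇z| = √(a² + b²) = √(0.32998 + 0.25510) = 0.76491.
True dip = arctan(0.76491) = 37.41°, dipping toward SE (azimuth ≈ 131°).

37.41°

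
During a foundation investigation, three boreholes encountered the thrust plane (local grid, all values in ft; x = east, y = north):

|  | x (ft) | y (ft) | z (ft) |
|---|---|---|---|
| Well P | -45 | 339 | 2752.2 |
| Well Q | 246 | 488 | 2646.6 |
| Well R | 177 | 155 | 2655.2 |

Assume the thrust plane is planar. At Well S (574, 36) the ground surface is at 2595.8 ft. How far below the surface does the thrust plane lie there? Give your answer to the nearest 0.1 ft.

102.5 ft

Two edge vectors: Well P→Well Q = (291, 149, -105.6), Well P→Well R = (222, -184, -97).
Normal n = (Well P→Well Q) × (Well P→Well R) = (-33883.4, 4783.8, -86622).
So ∂z/∂x = −n_x/n_z = −0.39116 and ∂z/∂y = −n_y/n_z = 0.05523.
Intercept c from Well P: 2752.2 − 17.60 − 18.72 = 2715.88.
At (574, 36): z_contact = −224.53 + 1.99 + 2715.88 = 2493.34 ft.
Depth below ground = 2595.8 − 2493.34 = 102.5 ft.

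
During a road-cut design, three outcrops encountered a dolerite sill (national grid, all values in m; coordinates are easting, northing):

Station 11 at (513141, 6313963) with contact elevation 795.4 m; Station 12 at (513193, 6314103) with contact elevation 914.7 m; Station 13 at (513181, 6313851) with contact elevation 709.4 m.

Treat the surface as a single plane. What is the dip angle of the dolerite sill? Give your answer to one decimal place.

Two edge vectors: Station 11→Station 12 = (52, 140, 119.3), Station 11→Station 13 = (40, -112, -86).
Normal n = (Station 11→Station 12) × (Station 11→Station 13) = (1321.6, 9244, -11424).
So ∂z/∂easting = −n_x/n_z = 0.11569 and ∂z/∂northing = −n_y/n_z = 0.80917.
Gradient magnitude |∇z| = √(a² + b²) = √(0.01338 + 0.65476) = 0.81740.
True dip = arctan(0.81740) = 39.3°, dipping toward S (azimuth ≈ 188°).

39.3°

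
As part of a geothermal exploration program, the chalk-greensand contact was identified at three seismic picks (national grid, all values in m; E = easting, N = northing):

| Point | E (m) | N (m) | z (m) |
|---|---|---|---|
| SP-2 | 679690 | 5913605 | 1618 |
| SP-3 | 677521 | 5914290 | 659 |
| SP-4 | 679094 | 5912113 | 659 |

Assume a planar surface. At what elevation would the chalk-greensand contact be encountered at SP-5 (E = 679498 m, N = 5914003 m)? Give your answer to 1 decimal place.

1672.8 m

Two edge vectors: SP-2→SP-3 = (-2169, 685, -959), SP-2→SP-4 = (-596, -1492, -959).
Normal n = (SP-2→SP-3) × (SP-2→SP-4) = (-2087743, -1508507, 3644408).
So ∂z/∂E = −n_x/n_z = 0.572862040 and ∂z/∂N = −n_y/n_z = 0.413923743.
Intercept c from SP-2: 1618 − 389368.60 − 2447781.52 = −2835532.12.
At (679498, 5914003): z = 389258.6 + 2447946.3 − 2835532.12 = 1672.8 m.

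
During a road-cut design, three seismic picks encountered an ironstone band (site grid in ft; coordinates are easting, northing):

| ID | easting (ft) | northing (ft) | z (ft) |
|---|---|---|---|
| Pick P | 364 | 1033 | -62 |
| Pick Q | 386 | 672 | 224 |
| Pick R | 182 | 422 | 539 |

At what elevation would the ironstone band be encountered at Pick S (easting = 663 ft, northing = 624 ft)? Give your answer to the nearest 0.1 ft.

Two edge vectors: Pick P→Pick Q = (22, -361, 286), Pick P→Pick R = (-182, -611, 601).
Normal n = (Pick P→Pick Q) × (Pick P→Pick R) = (-42215, -65274, -79144).
So ∂z/∂easting = −n_x/n_z = −0.533395 and ∂z/∂northing = −n_y/n_z = −0.824750.
Intercept c from Pick P: -62 + 194.16 + 851.97 = 984.12.
At (663, 624): z = −353.6 − 514.6 + 984.12 = 115.8 ft.

115.8 ft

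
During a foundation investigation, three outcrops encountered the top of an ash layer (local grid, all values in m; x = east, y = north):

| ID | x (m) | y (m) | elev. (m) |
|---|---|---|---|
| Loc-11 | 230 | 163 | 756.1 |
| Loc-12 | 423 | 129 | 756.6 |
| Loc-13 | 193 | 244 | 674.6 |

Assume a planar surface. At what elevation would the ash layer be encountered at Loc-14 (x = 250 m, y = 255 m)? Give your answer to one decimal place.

651.8 m

Let the plane be z = a·x + b·y + c.
Loc-12−Loc-11: 193a − 34b = 0.5;  Loc-13−Loc-11: −37a + 81b = −81.5.
Solving gives a = −0.18995, b = −1.09294.
Then c = 756.1 − a·230 − b·163 = 977.94.
At (250, 255): z = −47.5 − 278.7 + 977.94 = 651.8 m.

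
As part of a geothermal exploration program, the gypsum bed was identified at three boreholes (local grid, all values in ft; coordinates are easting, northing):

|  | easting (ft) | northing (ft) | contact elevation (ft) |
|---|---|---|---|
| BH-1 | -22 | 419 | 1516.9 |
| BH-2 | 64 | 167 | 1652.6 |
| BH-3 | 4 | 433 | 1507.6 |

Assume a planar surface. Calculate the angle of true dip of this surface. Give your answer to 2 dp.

29.29°

Let the plane be z = a·easting + b·northing + c.
BH-2−BH-1: 86a − 252b = 135.7;  BH-3−BH-1: 26a + 14b = −9.3.
Solving gives a = −0.05722, b = −0.55802.
Gradient magnitude |∇z| = √(a² + b²) = √(0.00327 + 0.31139) = 0.56095.
True dip = arctan(0.56095) = 29.29°, dipping toward N (azimuth ≈ 006°).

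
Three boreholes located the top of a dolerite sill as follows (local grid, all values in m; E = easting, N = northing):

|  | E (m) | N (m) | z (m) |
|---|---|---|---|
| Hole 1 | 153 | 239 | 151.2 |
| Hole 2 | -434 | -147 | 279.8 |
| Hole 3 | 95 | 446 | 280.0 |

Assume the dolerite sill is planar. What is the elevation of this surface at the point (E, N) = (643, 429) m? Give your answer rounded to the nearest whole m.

-19 m

Let the plane be z = a·E + b·N + c.
Hole 2−Hole 1: −587a − 386b = 128.6;  Hole 3−Hole 1: −58a + 207b = 128.8.
Solving gives a = −0.53050, b = 0.47358.
Then c = 151.2 − a·153 − b·239 = 119.18.
At (643, 429): z = −341.1 + 203.2 + 119.18 = -18.8 m.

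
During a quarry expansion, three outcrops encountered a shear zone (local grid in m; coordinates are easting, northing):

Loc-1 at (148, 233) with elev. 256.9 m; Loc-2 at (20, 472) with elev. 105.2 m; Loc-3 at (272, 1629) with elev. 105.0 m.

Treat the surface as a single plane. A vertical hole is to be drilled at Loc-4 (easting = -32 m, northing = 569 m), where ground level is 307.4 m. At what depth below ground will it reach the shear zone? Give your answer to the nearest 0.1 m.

Let the plane be z = a·easting + b·northing + c.
Loc-2−Loc-1: −128a + 239b = −151.7;  Loc-3−Loc-1: 124a + 1396b = −151.9.
Solving gives a = 0.842289, b = −0.183627.
Then c = 256.9 − a·148 − b·233 = 175.03.
At (-32, 569): z_contact = −26.95 − 104.48 + 175.03 = 43.59 m.
Depth below ground = 307.4 − 43.59 = 263.8 m.

263.8 m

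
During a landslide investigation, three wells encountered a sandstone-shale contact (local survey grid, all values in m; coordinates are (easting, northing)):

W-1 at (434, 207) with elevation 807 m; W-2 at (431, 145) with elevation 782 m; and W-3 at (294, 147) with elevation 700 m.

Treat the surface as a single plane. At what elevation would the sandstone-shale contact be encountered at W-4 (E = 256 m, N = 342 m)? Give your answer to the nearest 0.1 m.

750.0 m

Two edge vectors: W-1→W-2 = (-3, -62, -25), W-1→W-3 = (-140, -60, -107).
Normal n = (W-1→W-2) × (W-1→W-3) = (5134, 3179, -8500).
So ∂z/∂E = −n_x/n_z = 0.60400 and ∂z/∂N = −n_y/n_z = 0.37400.
Intercept c from W-1: 807 − 262.14 − 77.42 = 467.45.
At (256, 342): z = 154.6 + 127.9 + 467.45 = 750.0 m.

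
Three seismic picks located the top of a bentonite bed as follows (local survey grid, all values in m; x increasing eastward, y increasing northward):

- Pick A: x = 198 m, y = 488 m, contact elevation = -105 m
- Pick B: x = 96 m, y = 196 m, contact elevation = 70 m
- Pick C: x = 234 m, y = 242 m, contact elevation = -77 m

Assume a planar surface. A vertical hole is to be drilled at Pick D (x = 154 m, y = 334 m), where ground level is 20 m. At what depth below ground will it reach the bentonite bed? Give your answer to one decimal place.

Two edge vectors: Pick A→Pick B = (-102, -292, 175), Pick A→Pick C = (36, -246, 28).
Normal n = (Pick A→Pick B) × (Pick A→Pick C) = (34874, 9156, 35604).
So ∂z/∂x = −n_x/n_z = −0.97950 and ∂z/∂y = −n_y/n_z = −0.25716.
Intercept c from Pick A: -105 + 193.94 + 125.50 = 214.44.
At (154, 334): z_contact = −150.84 − 85.89 + 214.44 = -22.30 m.
Depth below ground = 20 − (-22.30) = 42.3 m.

42.3 m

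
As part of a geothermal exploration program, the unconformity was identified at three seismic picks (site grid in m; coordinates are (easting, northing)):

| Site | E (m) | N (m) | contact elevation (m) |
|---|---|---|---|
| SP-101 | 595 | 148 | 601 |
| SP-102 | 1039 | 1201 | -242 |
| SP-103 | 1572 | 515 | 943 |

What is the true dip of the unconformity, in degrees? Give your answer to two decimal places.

Let the plane be z = a·E + b·N + c.
SP-102−SP-101: 444a + 1053b = −843;  SP-103−SP-101: 977a + 367b = 342.
Solving gives a = 0.77325, b = −1.12661.
Gradient magnitude |∇z| = √(a² + b²) = √(0.59792 + 1.26926) = 1.36645.
True dip = arctan(1.36645) = 53.80°, dipping toward NW (azimuth ≈ 326°).

53.80°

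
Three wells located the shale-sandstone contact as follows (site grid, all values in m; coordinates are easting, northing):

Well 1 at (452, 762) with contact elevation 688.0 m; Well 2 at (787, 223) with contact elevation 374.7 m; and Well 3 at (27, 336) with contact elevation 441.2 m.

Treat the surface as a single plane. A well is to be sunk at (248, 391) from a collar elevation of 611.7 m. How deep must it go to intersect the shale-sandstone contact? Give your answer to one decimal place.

Let the plane be z = a·easting + b·northing + c.
Well 2−Well 1: 335a − 539b = −313.3;  Well 3−Well 1: −425a − 426b = −246.8.
Solving gives a = −0.00119, b = 0.58053.
Then c = 688 − a·452 − b·762 = 246.18.
At (248, 391): z_contact = −0.29 + 226.99 + 246.18 = 472.87 m.
Depth below ground = 611.7 − 472.87 = 138.8 m.

138.8 m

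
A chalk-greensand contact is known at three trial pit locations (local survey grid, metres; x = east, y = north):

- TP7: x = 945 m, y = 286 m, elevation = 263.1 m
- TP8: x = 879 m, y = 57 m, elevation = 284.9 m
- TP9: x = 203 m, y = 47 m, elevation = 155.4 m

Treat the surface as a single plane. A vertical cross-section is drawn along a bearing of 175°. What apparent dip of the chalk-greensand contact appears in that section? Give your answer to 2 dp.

Two edge vectors: TP7→TP8 = (-66, -229, 21.8), TP7→TP9 = (-742, -239, -107.7).
Normal n = (TP7→TP8) × (TP7→TP9) = (29873.5, -23283.8, -154144).
So ∂z/∂x = −n_x/n_z = 0.19380 and ∂z/∂y = −n_y/n_z = −0.15105.
Unit vector along 175° is (sin 175°, cos 175°) = (0.0872, -0.9962).
Slope in that direction = a·(0.0872) + b·(-0.9962) = 0.16737.
Apparent dip = arctan|0.16737| = 9.50° (true dip is 13.8°, so apparent ≤ true as expected).

9.50°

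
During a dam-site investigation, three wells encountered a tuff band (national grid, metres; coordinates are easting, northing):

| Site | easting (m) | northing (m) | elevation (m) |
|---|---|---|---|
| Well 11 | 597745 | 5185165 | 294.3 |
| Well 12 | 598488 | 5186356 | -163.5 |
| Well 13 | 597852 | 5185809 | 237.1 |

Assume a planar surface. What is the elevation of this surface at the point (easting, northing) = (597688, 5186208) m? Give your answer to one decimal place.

350.4 m

Two edge vectors: Well 11→Well 12 = (743, 1191, -457.8), Well 11→Well 13 = (107, 644, -57.2).
Normal n = (Well 11→Well 12) × (Well 11→Well 13) = (226698, -6485, 351055).
So ∂z/∂easting = −n_x/n_z = −0.645762060 and ∂z/∂northing = −n_y/n_z = 0.018472889.
Intercept c from Well 11: 294.3 + 386001.04 − 95784.98 = 290510.37.
At (597688, 5186208): z = −385964.2 + 95804.2 + 290510.37 = 350.4 m.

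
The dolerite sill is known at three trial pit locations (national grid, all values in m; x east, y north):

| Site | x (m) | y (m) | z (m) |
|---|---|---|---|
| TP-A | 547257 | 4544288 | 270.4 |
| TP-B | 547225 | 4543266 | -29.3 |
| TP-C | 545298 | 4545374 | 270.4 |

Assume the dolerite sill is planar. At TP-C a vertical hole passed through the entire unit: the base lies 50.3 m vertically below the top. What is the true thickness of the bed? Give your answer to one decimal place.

47.8 m

Let the plane be z = a·x + b·y + c.
TP-B−TP-A: −32a − 1022b = −299.7;  TP-C−TP-A: −1959a + 1086b = 0.
Solving gives a = 0.15979, b = 0.28825.
|∇z| = √(a²+b²) = 0.32957, so dip δ = arctan(0.32957) = 18.24°.
True thickness = vertical thickness × cos δ = 50.3 × cos 18.24° = 47.8 m.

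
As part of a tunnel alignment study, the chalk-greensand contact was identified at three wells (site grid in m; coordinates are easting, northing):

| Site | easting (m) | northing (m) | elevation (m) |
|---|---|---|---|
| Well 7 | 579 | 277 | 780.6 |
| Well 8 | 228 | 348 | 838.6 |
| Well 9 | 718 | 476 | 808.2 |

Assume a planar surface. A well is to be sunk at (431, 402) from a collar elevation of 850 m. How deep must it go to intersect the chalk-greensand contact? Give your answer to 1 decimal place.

23.8 m

Let the plane be z = a·easting + b·northing + c.
Well 8−Well 7: −351a + 71b = 58;  Well 9−Well 7: 139a + 199b = 27.6.
Solving gives a = −0.12020, b = 0.22265.
Then c = 780.6 − a·579 − b·277 = 788.52.
At (431, 402): z_contact = −51.81 + 89.51 + 788.52 = 826.22 m.
Depth below ground = 850 − 826.22 = 23.8 m.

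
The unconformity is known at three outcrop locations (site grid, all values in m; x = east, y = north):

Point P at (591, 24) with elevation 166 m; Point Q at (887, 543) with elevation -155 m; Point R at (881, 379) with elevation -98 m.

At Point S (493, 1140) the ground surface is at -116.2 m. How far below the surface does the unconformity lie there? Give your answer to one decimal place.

35.2 m

Let the plane be z = a·x + b·y + c.
Point Q−Point P: 296a + 519b = −321;  Point R−Point P: 290a + 355b = −264.
Solving gives a = −0.507616, b = −0.328990.
Then c = 166 − a·591 − b·24 = 473.90.
At (493, 1140): z_contact = −250.25 − 375.05 + 473.90 = -151.41 m.
Depth below ground = -116.2 − (-151.41) = 35.2 m.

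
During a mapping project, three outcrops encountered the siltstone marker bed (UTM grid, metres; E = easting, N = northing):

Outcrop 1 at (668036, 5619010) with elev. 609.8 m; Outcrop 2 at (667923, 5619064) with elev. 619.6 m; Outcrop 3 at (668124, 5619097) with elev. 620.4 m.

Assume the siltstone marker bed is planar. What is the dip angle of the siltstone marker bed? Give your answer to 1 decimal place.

8.1°

Two edge vectors: Outcrop 1→Outcrop 2 = (-113, 54, 9.8), Outcrop 1→Outcrop 3 = (88, 87, 10.6).
Normal n = (Outcrop 1→Outcrop 2) × (Outcrop 1→Outcrop 3) = (-280.2, 2060.2, -14583).
So ∂z/∂E = −n_x/n_z = −0.01921 and ∂z/∂N = −n_y/n_z = 0.14127.
Gradient magnitude |∇z| = √(a² + b²) = √(0.00037 + 0.01996) = 0.14257.
True dip = arctan(0.14257) = 8.1°, dipping toward S (azimuth ≈ 172°).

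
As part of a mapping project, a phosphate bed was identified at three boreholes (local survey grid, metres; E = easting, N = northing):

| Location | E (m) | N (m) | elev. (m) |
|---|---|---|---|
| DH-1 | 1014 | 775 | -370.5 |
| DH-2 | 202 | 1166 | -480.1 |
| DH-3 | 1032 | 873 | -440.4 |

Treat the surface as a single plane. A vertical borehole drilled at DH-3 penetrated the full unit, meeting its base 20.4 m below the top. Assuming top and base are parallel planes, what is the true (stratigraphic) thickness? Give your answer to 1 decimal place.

16.7 m

Let the plane be z = a·E + b·N + c.
DH-2−DH-1: −812a + 391b = −109.6;  DH-3−DH-1: 18a + 98b = −69.9.
Solving gives a = −0.19154, b = −0.67808.
|∇z| = √(a²+b²) = 0.70462, so dip δ = arctan(0.70462) = 35.17°.
True thickness = vertical thickness × cos δ = 20.4 × cos 35.17° = 16.7 m.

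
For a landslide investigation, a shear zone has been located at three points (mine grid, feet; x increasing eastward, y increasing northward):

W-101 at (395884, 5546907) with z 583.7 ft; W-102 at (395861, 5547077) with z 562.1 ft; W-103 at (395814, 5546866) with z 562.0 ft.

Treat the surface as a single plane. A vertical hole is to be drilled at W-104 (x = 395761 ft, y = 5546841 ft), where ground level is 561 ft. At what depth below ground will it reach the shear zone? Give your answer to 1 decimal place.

15.9 ft

Let the plane be z = a·x + b·y + c.
W-102−W-101: −23a + 170b = −21.6;  W-103−W-101: −70a − 41b = −21.7.
Solving gives a = 0.356194036, b = −0.078867866.
Then c = 583.7 − a·395884 − b·5546907 = 297044.90.
At (395761, 5546841): z_contact = 140967.71 − 437467.51 + 297044.90 = 545.09 ft.
Depth below ground = 561 − 545.09 = 15.9 ft.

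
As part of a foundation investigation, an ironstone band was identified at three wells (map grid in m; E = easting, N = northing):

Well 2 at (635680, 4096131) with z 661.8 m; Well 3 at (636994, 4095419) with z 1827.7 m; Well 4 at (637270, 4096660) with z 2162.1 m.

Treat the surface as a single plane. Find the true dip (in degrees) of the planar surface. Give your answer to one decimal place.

42.8°

Two edge vectors: Well 2→Well 3 = (1314, -712, 1165.9), Well 2→Well 4 = (1590, 529, 1500.3).
Normal n = (Well 2→Well 3) × (Well 2→Well 4) = (-1684974.7, -117613.2, 1827186).
So ∂z/∂E = −n_x/n_z = 0.92217 and ∂z/∂N = −n_y/n_z = 0.06437.
Gradient magnitude |∇z| = √(a² + b²) = √(0.85040 + 0.00414) = 0.92441.
True dip = arctan(0.92441) = 42.8°, dipping toward W (azimuth ≈ 266°).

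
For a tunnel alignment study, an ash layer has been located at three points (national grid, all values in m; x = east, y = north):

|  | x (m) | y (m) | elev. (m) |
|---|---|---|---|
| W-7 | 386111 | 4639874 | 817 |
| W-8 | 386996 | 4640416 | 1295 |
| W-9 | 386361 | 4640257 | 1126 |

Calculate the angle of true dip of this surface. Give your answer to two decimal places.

37.26°

Two edge vectors: W-7→W-8 = (885, 542, 478), W-7→W-9 = (250, 383, 309).
Normal n = (W-7→W-8) × (W-7→W-9) = (-15596, -153965, 203455).
So ∂z/∂x = −n_x/n_z = 0.07666 and ∂z/∂y = −n_y/n_z = 0.75675.
Gradient magnitude |∇z| = √(a² + b²) = √(0.00588 + 0.57267) = 0.76062.
True dip = arctan(0.76062) = 37.26°, dipping toward S (azimuth ≈ 186°).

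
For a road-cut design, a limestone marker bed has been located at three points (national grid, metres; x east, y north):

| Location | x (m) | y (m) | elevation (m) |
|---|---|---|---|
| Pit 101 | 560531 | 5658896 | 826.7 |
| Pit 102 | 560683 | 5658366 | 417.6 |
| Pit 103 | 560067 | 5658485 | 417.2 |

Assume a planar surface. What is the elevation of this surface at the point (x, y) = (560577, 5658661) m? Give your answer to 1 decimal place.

641.9 m

Let the plane be z = a·x + b·y + c.
Pit 102−Pit 101: 152a − 530b = −409.1;  Pit 103−Pit 101: −464a − 411b = −409.5.
Solving gives a = 0.158547887, b = 0.817357130.
Then c = 826.7 − a·560531 − b·5658896 = −4713383.30.
At (560577, 5658661): z = 88878.3 + 4625146.9 − 4713383.30 = 641.9 m.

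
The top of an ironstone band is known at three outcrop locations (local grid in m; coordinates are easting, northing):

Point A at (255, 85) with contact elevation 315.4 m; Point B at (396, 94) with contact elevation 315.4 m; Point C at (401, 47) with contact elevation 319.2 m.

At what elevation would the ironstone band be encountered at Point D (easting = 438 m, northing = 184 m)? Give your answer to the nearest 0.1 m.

308.4 m

Two edge vectors: Point A→Point B = (141, 9, 0), Point A→Point C = (146, -38, 3.8).
Normal n = (Point A→Point B) × (Point A→Point C) = (34.2, -535.8, -6672).
So ∂z/∂easting = −n_x/n_z = 0.00513 and ∂z/∂northing = −n_y/n_z = −0.08031.
Intercept c from Point A: 315.4 − 1.31 + 6.83 = 320.92.
At (438, 184): z = 2.2 − 14.8 + 320.92 = 308.4 m.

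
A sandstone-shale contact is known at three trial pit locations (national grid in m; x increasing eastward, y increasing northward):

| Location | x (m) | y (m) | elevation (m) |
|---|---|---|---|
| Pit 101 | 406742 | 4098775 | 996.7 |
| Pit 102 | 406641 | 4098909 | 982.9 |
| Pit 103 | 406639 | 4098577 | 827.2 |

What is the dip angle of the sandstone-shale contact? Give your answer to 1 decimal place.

Two edge vectors: Pit 101→Pit 102 = (-101, 134, -13.8), Pit 101→Pit 103 = (-103, -198, -169.5).
Normal n = (Pit 101→Pit 102) × (Pit 101→Pit 103) = (-25445.4, -15698.1, 33800).
So ∂z/∂x = −n_x/n_z = 0.75282 and ∂z/∂y = −n_y/n_z = 0.46444.
Gradient magnitude |∇z| = √(a² + b²) = √(0.56674 + 0.21571) = 0.88456.
True dip = arctan(0.88456) = 41.5°, dipping toward WSW (azimuth ≈ 238°).

41.5°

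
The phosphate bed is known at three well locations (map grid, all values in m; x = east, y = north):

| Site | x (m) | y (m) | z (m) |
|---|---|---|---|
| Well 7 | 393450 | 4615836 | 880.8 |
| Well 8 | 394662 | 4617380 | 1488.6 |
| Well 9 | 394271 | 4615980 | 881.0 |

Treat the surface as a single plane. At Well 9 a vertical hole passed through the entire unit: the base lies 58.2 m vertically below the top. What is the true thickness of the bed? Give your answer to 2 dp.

Let the plane be z = a·x + b·y + c.
Well 8−Well 7: 1212a + 1544b = 607.8;  Well 9−Well 7: 821a + 144b = 0.2.
Solving gives a = −0.07979, b = 0.45628.
|∇z| = √(a²+b²) = 0.46321, so dip δ = arctan(0.46321) = 24.85°.
True thickness = vertical thickness × cos δ = 58.2 × cos 24.85° = 52.81 m.

52.81 m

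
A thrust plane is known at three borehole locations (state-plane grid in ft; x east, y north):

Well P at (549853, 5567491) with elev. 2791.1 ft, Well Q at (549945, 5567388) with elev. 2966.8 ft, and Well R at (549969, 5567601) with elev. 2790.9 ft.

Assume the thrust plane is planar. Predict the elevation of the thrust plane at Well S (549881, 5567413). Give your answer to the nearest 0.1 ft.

2887.7 ft

Let the plane be z = a·x + b·y + c.
Well Q−Well P: 92a − 103b = 175.7;  Well R−Well P: 116a + 110b = −0.2.
Solving gives a = 0.874859525, b = −0.924397317.
Then c = 2791.1 − a·549853 − b·5567491 = 4668320.71.
At (549881, 5567413): z = 481068.6 − 5146501.6 + 4668320.71 = 2887.7 ft.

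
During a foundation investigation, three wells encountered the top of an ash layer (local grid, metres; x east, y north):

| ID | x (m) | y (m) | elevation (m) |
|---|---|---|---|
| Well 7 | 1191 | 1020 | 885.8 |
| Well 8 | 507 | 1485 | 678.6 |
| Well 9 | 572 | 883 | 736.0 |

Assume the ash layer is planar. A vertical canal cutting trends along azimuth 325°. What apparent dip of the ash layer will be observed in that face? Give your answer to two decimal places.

11.46°

Two edge vectors: Well 7→Well 8 = (-684, 465, -207.2), Well 7→Well 9 = (-619, -137, -149.8).
Normal n = (Well 7→Well 8) × (Well 7→Well 9) = (-98043.4, 25793.6, 381543).
So ∂z/∂x = −n_x/n_z = 0.25697 and ∂z/∂y = −n_y/n_z = −0.06760.
Unit vector along 325° is (sin 325°, cos 325°) = (-0.5736, 0.8192).
Slope in that direction = a·(-0.5736) + b·(0.8192) = −0.20277.
Apparent dip = arctan|0.20277| = 11.46° (true dip is 14.9°, so apparent ≤ true as expected).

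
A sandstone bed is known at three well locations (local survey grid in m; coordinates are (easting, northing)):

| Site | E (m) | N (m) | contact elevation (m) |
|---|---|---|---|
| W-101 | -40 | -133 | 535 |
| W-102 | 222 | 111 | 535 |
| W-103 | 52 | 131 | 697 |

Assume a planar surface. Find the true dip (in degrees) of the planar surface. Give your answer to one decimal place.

51.1°

Let the plane be z = a·E + b·N + c.
W-102−W-101: 262a + 244b = 0;  W-103−W-101: 92a + 264b = 162.
Solving gives a = −0.84606, b = 0.90848.
Gradient magnitude |∇z| = √(a² + b²) = √(0.71582 + 0.82533) = 1.24143.
True dip = arctan(1.24143) = 51.1°, dipping toward SE (azimuth ≈ 137°).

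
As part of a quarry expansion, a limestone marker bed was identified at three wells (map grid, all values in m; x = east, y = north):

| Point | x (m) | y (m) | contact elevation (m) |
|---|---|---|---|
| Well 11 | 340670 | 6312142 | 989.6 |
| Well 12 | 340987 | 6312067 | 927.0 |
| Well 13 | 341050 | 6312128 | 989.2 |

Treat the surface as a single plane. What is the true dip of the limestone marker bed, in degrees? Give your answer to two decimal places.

44.54°

Two edge vectors: Well 11→Well 12 = (317, -75, -62.6), Well 11→Well 13 = (380, -14, -0.4).
Normal n = (Well 11→Well 12) × (Well 11→Well 13) = (-846.4, -23661.2, 24062).
So ∂z/∂x = −n_x/n_z = 0.03518 and ∂z/∂y = −n_y/n_z = 0.98334.
Gradient magnitude |∇z| = √(a² + b²) = √(0.00124 + 0.96696) = 0.98397.
True dip = arctan(0.98397) = 44.54°, dipping toward S (azimuth ≈ 182°).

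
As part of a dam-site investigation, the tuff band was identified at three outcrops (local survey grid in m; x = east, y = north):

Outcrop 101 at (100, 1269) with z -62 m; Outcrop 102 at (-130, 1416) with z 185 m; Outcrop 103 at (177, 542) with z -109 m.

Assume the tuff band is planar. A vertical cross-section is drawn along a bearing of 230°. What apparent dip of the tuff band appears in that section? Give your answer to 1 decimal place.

41.4°

Two edge vectors: Outcrop 101→Outcrop 102 = (-230, 147, 247), Outcrop 101→Outcrop 103 = (77, -727, -47).
Normal n = (Outcrop 101→Outcrop 102) × (Outcrop 101→Outcrop 103) = (172660, 8209, 155891).
So ∂z/∂x = −n_x/n_z = −1.10757 and ∂z/∂y = −n_y/n_z = −0.05266.
Unit vector along 230° is (sin 230°, cos 230°) = (-0.7660, -0.6428).
Slope in that direction = a·(-0.7660) + b·(-0.6428) = 0.88230.
Apparent dip = arctan|0.88230| = 41.4° (true dip is 48.0°, so apparent ≤ true as expected).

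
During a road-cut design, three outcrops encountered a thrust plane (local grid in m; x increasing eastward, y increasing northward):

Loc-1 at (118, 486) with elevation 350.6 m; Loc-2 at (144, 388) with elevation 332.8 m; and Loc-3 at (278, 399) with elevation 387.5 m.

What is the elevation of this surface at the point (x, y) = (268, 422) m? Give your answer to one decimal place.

390.2 m

Two edge vectors: Loc-1→Loc-2 = (26, -98, -17.8), Loc-1→Loc-3 = (160, -87, 36.9).
Normal n = (Loc-1→Loc-2) × (Loc-1→Loc-3) = (-5164.8, -3807.4, 13418).
So ∂z/∂x = −n_x/n_z = 0.38492 and ∂z/∂y = −n_y/n_z = 0.28375.
Intercept c from Loc-1: 350.6 − 45.42 − 137.90 = 167.28.
At (268, 422): z = 103.2 + 119.7 + 167.28 = 390.2 m.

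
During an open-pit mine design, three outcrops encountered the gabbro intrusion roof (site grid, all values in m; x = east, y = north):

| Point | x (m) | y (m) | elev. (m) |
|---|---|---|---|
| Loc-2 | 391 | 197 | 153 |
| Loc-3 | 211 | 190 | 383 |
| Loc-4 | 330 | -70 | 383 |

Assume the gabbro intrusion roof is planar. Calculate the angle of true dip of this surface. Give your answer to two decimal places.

54.08°

Let the plane be z = a·x + b·y + c.
Loc-3−Loc-2: −180a − 7b = 230;  Loc-4−Loc-2: −61a − 267b = 230.
Solving gives a = −1.25543, b = −0.57460.
Gradient magnitude |∇z| = √(a² + b²) = √(1.57611 + 0.33017) = 1.38068.
True dip = arctan(1.38068) = 54.08°, dipping toward ENE (azimuth ≈ 065°).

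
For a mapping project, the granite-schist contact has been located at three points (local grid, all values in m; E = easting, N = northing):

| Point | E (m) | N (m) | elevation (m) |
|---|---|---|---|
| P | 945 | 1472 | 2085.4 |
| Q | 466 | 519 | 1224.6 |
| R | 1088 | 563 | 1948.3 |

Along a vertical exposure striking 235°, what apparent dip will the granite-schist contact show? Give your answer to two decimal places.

Two edge vectors: P→Q = (-479, -953, -860.8), P→R = (143, -909, -137.1).
Normal n = (P→Q) × (P→R) = (-651810.9, -188765.3, 571690).
So ∂z/∂E = −n_x/n_z = 1.14015 and ∂z/∂N = −n_y/n_z = 0.33019.
Unit vector along 235° is (sin 235°, cos 235°) = (-0.8192, -0.5736).
Slope in that direction = a·(-0.8192) + b·(-0.5736) = −1.12334.
Apparent dip = arctan|1.12334| = 48.32° (true dip is 49.9°, so apparent ≤ true as expected).

48.32°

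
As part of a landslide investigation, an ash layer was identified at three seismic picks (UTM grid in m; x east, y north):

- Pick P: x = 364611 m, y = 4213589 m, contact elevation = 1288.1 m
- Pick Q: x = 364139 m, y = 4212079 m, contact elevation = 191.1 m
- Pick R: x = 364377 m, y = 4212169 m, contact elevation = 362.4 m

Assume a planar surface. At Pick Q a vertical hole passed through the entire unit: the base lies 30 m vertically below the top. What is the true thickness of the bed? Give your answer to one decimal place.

Two edge vectors: Pick P→Pick Q = (-472, -1510, -1097), Pick P→Pick R = (-234, -1420, -925.7).
Normal n = (Pick P→Pick Q) × (Pick P→Pick R) = (-159933, -180232.4, 316900).
So ∂z/∂x = −n_x/n_z = 0.50468 and ∂z/∂y = −n_y/n_z = 0.56874.
|∇z| = √(a²+b²) = 0.76037, so dip δ = arctan(0.76037) = 37.25°.
True thickness = vertical thickness × cos δ = 30 × cos 37.25° = 23.9 m.

23.9 m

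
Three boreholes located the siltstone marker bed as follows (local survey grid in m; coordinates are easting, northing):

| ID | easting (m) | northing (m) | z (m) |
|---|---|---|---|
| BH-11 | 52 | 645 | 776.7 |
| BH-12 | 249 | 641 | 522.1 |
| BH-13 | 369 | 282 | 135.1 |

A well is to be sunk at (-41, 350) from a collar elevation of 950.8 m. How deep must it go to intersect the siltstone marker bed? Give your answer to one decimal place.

Let the plane be z = a·easting + b·northing + c.
BH-12−BH-11: 197a − 4b = −254.6;  BH-13−BH-11: 317a − 363b = −641.6.
Solving gives a = −1.27918, b = 0.65041.
Then c = 776.7 − a·52 − b·645 = 423.70.
At (-41, 350): z_contact = 52.45 + 227.64 + 423.70 = 703.79 m.
Depth below ground = 950.8 − 703.79 = 247.0 m.

247.0 m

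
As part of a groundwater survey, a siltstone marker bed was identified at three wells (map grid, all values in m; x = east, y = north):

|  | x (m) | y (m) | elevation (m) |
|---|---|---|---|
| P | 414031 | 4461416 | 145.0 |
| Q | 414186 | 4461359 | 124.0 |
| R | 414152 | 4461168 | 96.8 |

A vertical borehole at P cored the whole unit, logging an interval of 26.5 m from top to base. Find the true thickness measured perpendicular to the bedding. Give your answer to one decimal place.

26.1 m

Two edge vectors: P→Q = (155, -57, -21), P→R = (121, -248, -48.2).
Normal n = (P→Q) × (P→R) = (-2460.6, 4930, -31543).
So ∂z/∂x = −n_x/n_z = −0.07801 and ∂z/∂y = −n_y/n_z = 0.15629.
|∇z| = √(a²+b²) = 0.17468, so dip δ = arctan(0.17468) = 9.91°.
True thickness = vertical thickness × cos δ = 26.5 × cos 9.91° = 26.1 m.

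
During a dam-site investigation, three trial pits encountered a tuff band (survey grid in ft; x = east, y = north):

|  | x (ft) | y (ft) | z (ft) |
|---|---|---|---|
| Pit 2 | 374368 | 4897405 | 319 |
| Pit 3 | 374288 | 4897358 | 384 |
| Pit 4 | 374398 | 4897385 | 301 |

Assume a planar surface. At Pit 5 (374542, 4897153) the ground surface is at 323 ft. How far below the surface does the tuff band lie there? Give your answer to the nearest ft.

85 ft

Let the plane be z = a·x + b·y + c.
Pit 3−Pit 2: −80a − 47b = 65;  Pit 4−Pit 2: 30a − 20b = −18.
Solving gives a = −0.71295681, b = −0.16943522.
Then c = 319 − a·374368 − b·4897405 = 1097020.09.
At (374542, 4897153): z_contact = −267032.3 − 829750.2 + 1097020.09 = 237.6 ft.
Depth below ground = 323 − 237.6 = 85 ft.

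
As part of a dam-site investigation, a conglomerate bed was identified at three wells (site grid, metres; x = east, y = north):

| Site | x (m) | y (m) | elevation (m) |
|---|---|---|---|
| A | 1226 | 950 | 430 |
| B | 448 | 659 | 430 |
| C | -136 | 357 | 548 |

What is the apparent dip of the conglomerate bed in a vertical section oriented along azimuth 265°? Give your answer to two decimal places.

Let the plane be z = a·x + b·y + c.
B−A: −778a − 291b = 0;  C−A: −1362a − 593b = 118.
Solving gives a = 0.52818, b = −1.41211.
Unit vector along 265° is (sin 265°, cos 265°) = (-0.9962, -0.0872).
Slope in that direction = a·(-0.9962) + b·(-0.0872) = −0.40310.
Apparent dip = arctan|0.40310| = 21.95° (true dip is 56.4°, so apparent ≤ true as expected).

21.95°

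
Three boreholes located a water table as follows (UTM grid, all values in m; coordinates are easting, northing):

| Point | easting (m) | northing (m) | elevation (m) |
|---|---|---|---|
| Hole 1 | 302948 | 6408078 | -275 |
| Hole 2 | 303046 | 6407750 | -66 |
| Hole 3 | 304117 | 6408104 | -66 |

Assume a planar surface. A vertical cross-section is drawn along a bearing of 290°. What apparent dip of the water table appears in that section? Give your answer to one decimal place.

20.7°

Let the plane be z = a·easting + b·northing + c.
Hole 2−Hole 1: 98a − 328b = 209;  Hole 3−Hole 1: 1169a + 26b = 209.
Solving gives a = 0.19168, b = −0.57992.
Unit vector along 290° is (sin 290°, cos 290°) = (-0.9397, 0.3420).
Slope in that direction = a·(-0.9397) + b·(0.3420) = −0.37847.
Apparent dip = arctan|0.37847| = 20.7° (true dip is 31.4°, so apparent ≤ true as expected).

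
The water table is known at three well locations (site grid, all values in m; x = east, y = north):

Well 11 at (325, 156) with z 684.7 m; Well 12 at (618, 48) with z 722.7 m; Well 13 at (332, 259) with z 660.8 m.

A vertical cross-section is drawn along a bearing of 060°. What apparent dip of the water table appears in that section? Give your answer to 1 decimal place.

4.6°

Let the plane be z = a·x + b·y + c.
Well 12−Well 11: 293a − 108b = 38;  Well 13−Well 11: 7a + 103b = −23.9.
Solving gives a = 0.04308, b = −0.23497.
Unit vector along 060° is (sin 60°, cos 60°) = (0.8660, 0.5000).
Slope in that direction = a·(0.8660) + b·(0.5000) = −0.08017.
Apparent dip = arctan|0.08017| = 4.6° (true dip is 13.4°, so apparent ≤ true as expected).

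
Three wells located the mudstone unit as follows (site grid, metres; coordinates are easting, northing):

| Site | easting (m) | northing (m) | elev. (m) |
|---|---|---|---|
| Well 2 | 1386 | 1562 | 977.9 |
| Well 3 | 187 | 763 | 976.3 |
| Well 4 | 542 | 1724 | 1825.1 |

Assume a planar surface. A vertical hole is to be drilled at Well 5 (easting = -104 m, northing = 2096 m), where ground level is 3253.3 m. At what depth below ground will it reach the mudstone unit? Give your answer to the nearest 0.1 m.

489.3 m

Let the plane be z = a·easting + b·northing + c.
Well 3−Well 2: −1199a − 799b = −1.6;  Well 4−Well 2: −844a + 162b = 847.2.
Solving gives a = −0.779022, b = 1.171023.
Then c = 977.9 − a·1386 − b·1562 = 228.49.
At (-104, 2096): z_contact = 81.02 + 2454.46 + 228.49 = 2763.97 m.
Depth below ground = 3253.3 − 2763.97 = 489.3 m.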